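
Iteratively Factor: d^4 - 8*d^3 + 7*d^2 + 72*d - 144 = (d + 3)*(d^3 - 11*d^2 + 40*d - 48) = (d - 4)*(d + 3)*(d^2 - 7*d + 12) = (d - 4)*(d - 3)*(d + 3)*(d - 4)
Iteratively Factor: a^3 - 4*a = (a - 2)*(a^2 + 2*a) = a*(a - 2)*(a + 2)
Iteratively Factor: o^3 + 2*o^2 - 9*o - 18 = (o + 2)*(o^2 - 9) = (o - 3)*(o + 2)*(o + 3)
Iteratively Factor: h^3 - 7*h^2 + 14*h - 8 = (h - 4)*(h^2 - 3*h + 2) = (h - 4)*(h - 2)*(h - 1)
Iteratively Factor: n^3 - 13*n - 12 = (n - 4)*(n^2 + 4*n + 3) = (n - 4)*(n + 3)*(n + 1)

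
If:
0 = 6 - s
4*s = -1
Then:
No Solution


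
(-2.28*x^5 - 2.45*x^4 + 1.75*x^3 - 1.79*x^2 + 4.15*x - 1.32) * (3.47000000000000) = -7.9116*x^5 - 8.5015*x^4 + 6.0725*x^3 - 6.2113*x^2 + 14.4005*x - 4.5804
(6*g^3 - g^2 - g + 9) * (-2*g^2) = -12*g^5 + 2*g^4 + 2*g^3 - 18*g^2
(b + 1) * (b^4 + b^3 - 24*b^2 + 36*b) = b^5 + 2*b^4 - 23*b^3 + 12*b^2 + 36*b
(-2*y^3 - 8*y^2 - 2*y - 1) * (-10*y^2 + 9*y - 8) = 20*y^5 + 62*y^4 - 36*y^3 + 56*y^2 + 7*y + 8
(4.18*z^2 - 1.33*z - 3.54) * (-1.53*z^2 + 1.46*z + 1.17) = -6.3954*z^4 + 8.1377*z^3 + 8.365*z^2 - 6.7245*z - 4.1418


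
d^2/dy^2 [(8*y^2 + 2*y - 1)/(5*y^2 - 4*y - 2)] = 10*(42*y^3 + 33*y^2 + 24*y - 2)/(125*y^6 - 300*y^5 + 90*y^4 + 176*y^3 - 36*y^2 - 48*y - 8)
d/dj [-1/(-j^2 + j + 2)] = (1 - 2*j)/(-j^2 + j + 2)^2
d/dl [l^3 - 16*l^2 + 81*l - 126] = 3*l^2 - 32*l + 81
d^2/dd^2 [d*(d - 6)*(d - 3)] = 6*d - 18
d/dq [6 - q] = -1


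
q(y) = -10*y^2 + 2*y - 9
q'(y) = 2 - 20*y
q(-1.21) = -26.06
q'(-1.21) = 26.20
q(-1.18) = -25.28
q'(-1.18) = 25.60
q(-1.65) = -39.52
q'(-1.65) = 35.00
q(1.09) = -18.70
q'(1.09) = -19.80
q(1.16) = -20.14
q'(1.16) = -21.20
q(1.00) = -17.00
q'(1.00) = -18.00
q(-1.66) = -39.88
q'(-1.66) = 35.20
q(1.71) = -34.82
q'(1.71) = -32.20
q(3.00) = -93.00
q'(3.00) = -58.00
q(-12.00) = -1473.00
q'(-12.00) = 242.00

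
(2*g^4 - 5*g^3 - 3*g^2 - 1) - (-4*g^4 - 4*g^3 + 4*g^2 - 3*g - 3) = 6*g^4 - g^3 - 7*g^2 + 3*g + 2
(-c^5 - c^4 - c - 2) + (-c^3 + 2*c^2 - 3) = -c^5 - c^4 - c^3 + 2*c^2 - c - 5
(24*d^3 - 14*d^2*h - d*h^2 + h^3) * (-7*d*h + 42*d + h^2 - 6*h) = -168*d^4*h + 1008*d^4 + 122*d^3*h^2 - 732*d^3*h - 7*d^2*h^3 + 42*d^2*h^2 - 8*d*h^4 + 48*d*h^3 + h^5 - 6*h^4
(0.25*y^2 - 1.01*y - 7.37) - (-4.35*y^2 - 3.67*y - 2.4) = 4.6*y^2 + 2.66*y - 4.97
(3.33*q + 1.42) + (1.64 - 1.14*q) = 2.19*q + 3.06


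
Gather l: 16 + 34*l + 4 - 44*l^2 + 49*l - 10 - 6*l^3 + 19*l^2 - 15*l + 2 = -6*l^3 - 25*l^2 + 68*l + 12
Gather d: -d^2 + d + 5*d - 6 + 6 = -d^2 + 6*d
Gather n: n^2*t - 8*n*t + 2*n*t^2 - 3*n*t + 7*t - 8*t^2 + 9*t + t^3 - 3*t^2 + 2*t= n^2*t + n*(2*t^2 - 11*t) + t^3 - 11*t^2 + 18*t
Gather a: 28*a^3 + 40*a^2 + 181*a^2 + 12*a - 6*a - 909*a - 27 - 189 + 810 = 28*a^3 + 221*a^2 - 903*a + 594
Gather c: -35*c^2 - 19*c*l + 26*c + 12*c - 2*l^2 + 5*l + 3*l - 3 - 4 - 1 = -35*c^2 + c*(38 - 19*l) - 2*l^2 + 8*l - 8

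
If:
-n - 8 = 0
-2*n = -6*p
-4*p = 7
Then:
No Solution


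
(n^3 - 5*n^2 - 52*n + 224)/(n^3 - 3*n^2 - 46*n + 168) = (n - 8)/(n - 6)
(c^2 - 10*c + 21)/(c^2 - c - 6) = (c - 7)/(c + 2)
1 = 1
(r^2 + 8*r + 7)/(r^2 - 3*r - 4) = (r + 7)/(r - 4)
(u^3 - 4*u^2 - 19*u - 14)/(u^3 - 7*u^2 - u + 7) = (u + 2)/(u - 1)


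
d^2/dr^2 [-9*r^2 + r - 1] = -18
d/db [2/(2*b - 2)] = -1/(b - 1)^2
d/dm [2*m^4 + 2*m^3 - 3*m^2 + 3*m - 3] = 8*m^3 + 6*m^2 - 6*m + 3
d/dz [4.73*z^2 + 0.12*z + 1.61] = 9.46*z + 0.12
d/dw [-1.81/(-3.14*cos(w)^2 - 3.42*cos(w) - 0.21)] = (11.3668*cos(w) + 6.1902)*sin(w)/(3.14*cos(w)^2 + 3.42*cos(w) + 0.21)^2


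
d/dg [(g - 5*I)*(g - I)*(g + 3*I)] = 3*g^2 - 6*I*g + 13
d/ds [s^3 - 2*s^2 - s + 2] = 3*s^2 - 4*s - 1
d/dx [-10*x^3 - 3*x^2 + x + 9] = -30*x^2 - 6*x + 1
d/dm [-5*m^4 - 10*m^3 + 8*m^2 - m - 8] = -20*m^3 - 30*m^2 + 16*m - 1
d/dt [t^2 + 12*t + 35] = 2*t + 12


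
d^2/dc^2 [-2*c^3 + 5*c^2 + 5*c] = 10 - 12*c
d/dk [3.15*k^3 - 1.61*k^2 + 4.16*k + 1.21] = 9.45*k^2 - 3.22*k + 4.16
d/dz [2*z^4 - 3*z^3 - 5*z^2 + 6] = z*(8*z^2 - 9*z - 10)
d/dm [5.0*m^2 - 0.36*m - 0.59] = 10.0*m - 0.36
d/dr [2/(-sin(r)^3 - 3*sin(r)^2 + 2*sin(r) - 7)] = 2*(3*sin(r)^2 + 6*sin(r) - 2)*cos(r)/(sin(r)^3 + 3*sin(r)^2 - 2*sin(r) + 7)^2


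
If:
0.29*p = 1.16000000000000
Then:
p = 4.00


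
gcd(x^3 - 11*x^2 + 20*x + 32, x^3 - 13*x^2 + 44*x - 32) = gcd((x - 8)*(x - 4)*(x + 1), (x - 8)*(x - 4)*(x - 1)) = x^2 - 12*x + 32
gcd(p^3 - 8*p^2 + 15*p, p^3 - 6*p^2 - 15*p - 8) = 1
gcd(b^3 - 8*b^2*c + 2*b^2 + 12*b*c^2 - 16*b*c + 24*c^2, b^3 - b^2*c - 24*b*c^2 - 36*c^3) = b - 6*c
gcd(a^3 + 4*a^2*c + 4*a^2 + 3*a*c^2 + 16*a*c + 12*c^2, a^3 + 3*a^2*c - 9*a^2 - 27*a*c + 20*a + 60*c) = a + 3*c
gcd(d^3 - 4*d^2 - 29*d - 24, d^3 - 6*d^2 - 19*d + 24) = d^2 - 5*d - 24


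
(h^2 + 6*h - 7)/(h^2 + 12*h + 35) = (h - 1)/(h + 5)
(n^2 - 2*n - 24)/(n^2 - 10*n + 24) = (n + 4)/(n - 4)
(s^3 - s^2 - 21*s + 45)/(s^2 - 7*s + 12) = (s^2 + 2*s - 15)/(s - 4)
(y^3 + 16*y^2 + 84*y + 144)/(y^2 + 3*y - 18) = (y^2 + 10*y + 24)/(y - 3)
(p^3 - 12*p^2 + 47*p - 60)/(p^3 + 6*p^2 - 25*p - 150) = (p^2 - 7*p + 12)/(p^2 + 11*p + 30)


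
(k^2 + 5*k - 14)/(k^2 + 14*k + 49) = (k - 2)/(k + 7)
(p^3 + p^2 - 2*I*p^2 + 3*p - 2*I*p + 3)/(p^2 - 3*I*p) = p + 1 + I + I/p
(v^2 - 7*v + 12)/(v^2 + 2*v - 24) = (v - 3)/(v + 6)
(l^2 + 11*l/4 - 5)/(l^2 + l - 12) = (l - 5/4)/(l - 3)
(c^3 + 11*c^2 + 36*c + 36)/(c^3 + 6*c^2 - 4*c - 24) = (c + 3)/(c - 2)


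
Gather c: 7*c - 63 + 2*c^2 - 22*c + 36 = 2*c^2 - 15*c - 27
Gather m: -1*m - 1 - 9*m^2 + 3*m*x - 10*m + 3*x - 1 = -9*m^2 + m*(3*x - 11) + 3*x - 2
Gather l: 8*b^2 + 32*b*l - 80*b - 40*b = 8*b^2 + 32*b*l - 120*b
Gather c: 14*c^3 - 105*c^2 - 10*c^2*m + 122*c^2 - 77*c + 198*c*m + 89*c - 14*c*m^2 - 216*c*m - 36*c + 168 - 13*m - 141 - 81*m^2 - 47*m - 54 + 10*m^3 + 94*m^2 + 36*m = 14*c^3 + c^2*(17 - 10*m) + c*(-14*m^2 - 18*m - 24) + 10*m^3 + 13*m^2 - 24*m - 27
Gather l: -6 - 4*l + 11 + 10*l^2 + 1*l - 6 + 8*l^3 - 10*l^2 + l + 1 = 8*l^3 - 2*l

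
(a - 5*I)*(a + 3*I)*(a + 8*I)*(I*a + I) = I*a^4 - 6*a^3 + I*a^3 - 6*a^2 + 31*I*a^2 - 120*a + 31*I*a - 120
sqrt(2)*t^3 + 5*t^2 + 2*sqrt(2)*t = t*(t + 2*sqrt(2))*(sqrt(2)*t + 1)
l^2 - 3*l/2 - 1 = (l - 2)*(l + 1/2)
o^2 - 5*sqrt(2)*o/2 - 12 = (o - 4*sqrt(2))*(o + 3*sqrt(2)/2)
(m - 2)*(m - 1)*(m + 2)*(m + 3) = m^4 + 2*m^3 - 7*m^2 - 8*m + 12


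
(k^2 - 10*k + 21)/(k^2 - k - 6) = (k - 7)/(k + 2)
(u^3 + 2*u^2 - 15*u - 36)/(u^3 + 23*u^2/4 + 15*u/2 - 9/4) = 4*(u - 4)/(4*u - 1)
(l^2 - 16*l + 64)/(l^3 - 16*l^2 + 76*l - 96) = (l - 8)/(l^2 - 8*l + 12)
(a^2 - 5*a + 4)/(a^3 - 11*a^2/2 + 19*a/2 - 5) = 2*(a - 4)/(2*a^2 - 9*a + 10)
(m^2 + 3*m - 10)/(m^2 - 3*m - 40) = (m - 2)/(m - 8)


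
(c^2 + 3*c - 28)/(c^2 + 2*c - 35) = (c - 4)/(c - 5)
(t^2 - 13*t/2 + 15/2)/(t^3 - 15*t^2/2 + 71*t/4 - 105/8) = 4*(t - 5)/(4*t^2 - 24*t + 35)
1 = 1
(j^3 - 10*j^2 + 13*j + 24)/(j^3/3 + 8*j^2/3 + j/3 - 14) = 3*(j^3 - 10*j^2 + 13*j + 24)/(j^3 + 8*j^2 + j - 42)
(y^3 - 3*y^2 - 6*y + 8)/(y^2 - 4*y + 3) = (y^2 - 2*y - 8)/(y - 3)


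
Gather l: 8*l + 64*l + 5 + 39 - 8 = 72*l + 36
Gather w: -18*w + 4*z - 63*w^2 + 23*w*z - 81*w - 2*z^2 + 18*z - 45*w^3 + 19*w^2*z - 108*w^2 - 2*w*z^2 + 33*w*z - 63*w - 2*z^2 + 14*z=-45*w^3 + w^2*(19*z - 171) + w*(-2*z^2 + 56*z - 162) - 4*z^2 + 36*z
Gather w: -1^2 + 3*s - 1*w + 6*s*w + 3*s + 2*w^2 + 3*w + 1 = 6*s + 2*w^2 + w*(6*s + 2)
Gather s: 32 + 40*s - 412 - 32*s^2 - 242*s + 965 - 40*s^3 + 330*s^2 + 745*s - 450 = -40*s^3 + 298*s^2 + 543*s + 135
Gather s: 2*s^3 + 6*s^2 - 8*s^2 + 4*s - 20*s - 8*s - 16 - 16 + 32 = 2*s^3 - 2*s^2 - 24*s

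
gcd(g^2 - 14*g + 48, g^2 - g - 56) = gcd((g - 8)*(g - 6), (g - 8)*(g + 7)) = g - 8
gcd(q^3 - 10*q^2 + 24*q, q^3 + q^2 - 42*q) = q^2 - 6*q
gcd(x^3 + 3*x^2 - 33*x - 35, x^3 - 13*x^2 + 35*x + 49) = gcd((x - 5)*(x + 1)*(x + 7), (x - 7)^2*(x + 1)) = x + 1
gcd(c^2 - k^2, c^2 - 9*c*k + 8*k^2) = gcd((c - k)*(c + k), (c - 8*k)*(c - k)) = c - k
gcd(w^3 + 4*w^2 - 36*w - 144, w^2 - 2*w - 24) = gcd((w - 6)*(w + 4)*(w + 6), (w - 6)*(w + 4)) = w^2 - 2*w - 24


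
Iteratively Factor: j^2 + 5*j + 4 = (j + 1)*(j + 4)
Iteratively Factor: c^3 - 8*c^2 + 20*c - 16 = (c - 2)*(c^2 - 6*c + 8) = (c - 2)^2*(c - 4)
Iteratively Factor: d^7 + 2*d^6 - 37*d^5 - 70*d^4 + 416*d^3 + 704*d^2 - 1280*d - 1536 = (d + 4)*(d^6 - 2*d^5 - 29*d^4 + 46*d^3 + 232*d^2 - 224*d - 384) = (d + 4)^2*(d^5 - 6*d^4 - 5*d^3 + 66*d^2 - 32*d - 96) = (d - 4)*(d + 4)^2*(d^4 - 2*d^3 - 13*d^2 + 14*d + 24) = (d - 4)*(d - 2)*(d + 4)^2*(d^3 - 13*d - 12) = (d - 4)^2*(d - 2)*(d + 4)^2*(d^2 + 4*d + 3) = (d - 4)^2*(d - 2)*(d + 1)*(d + 4)^2*(d + 3)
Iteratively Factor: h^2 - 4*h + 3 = (h - 1)*(h - 3)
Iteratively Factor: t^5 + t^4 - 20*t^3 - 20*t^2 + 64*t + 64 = (t - 4)*(t^4 + 5*t^3 - 20*t - 16) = (t - 4)*(t + 4)*(t^3 + t^2 - 4*t - 4) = (t - 4)*(t + 2)*(t + 4)*(t^2 - t - 2) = (t - 4)*(t - 2)*(t + 2)*(t + 4)*(t + 1)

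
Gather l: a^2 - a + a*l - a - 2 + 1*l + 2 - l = a^2 + a*l - 2*a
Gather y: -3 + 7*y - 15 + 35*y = 42*y - 18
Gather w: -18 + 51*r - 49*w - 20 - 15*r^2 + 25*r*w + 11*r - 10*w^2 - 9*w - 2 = -15*r^2 + 62*r - 10*w^2 + w*(25*r - 58) - 40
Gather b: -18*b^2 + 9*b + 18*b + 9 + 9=-18*b^2 + 27*b + 18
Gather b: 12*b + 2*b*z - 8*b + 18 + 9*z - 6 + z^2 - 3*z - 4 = b*(2*z + 4) + z^2 + 6*z + 8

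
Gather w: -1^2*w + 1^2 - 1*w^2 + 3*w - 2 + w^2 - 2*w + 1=0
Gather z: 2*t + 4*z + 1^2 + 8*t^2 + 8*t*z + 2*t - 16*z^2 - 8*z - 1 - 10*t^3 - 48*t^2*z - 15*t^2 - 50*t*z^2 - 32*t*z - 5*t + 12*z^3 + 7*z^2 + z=-10*t^3 - 7*t^2 - t + 12*z^3 + z^2*(-50*t - 9) + z*(-48*t^2 - 24*t - 3)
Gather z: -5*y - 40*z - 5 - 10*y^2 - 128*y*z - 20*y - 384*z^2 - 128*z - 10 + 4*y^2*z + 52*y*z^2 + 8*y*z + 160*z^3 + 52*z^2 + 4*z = -10*y^2 - 25*y + 160*z^3 + z^2*(52*y - 332) + z*(4*y^2 - 120*y - 164) - 15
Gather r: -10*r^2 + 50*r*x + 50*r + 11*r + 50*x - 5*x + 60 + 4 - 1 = -10*r^2 + r*(50*x + 61) + 45*x + 63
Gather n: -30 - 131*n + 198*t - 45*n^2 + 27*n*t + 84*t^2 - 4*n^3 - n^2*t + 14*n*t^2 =-4*n^3 + n^2*(-t - 45) + n*(14*t^2 + 27*t - 131) + 84*t^2 + 198*t - 30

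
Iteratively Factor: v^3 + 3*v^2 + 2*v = (v + 1)*(v^2 + 2*v) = v*(v + 1)*(v + 2)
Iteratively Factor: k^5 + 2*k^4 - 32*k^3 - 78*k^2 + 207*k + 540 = (k + 3)*(k^4 - k^3 - 29*k^2 + 9*k + 180) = (k - 5)*(k + 3)*(k^3 + 4*k^2 - 9*k - 36) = (k - 5)*(k + 3)*(k + 4)*(k^2 - 9) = (k - 5)*(k - 3)*(k + 3)*(k + 4)*(k + 3)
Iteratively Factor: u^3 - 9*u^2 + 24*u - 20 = (u - 5)*(u^2 - 4*u + 4) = (u - 5)*(u - 2)*(u - 2)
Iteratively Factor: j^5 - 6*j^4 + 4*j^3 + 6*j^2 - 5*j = (j - 1)*(j^4 - 5*j^3 - j^2 + 5*j) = (j - 5)*(j - 1)*(j^3 - j) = (j - 5)*(j - 1)*(j + 1)*(j^2 - j) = (j - 5)*(j - 1)^2*(j + 1)*(j)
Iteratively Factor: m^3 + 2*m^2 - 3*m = (m + 3)*(m^2 - m) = (m - 1)*(m + 3)*(m)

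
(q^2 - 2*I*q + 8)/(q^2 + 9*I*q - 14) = (q - 4*I)/(q + 7*I)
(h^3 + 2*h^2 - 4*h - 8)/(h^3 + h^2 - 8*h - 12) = (h - 2)/(h - 3)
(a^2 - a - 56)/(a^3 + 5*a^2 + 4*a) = (a^2 - a - 56)/(a*(a^2 + 5*a + 4))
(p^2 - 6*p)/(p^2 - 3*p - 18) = p/(p + 3)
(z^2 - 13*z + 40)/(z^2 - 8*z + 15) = (z - 8)/(z - 3)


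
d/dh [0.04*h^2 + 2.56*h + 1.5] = 0.08*h + 2.56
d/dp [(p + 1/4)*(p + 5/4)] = 2*p + 3/2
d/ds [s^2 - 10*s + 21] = 2*s - 10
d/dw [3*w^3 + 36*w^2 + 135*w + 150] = 9*w^2 + 72*w + 135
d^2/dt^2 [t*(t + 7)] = 2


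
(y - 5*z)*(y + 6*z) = y^2 + y*z - 30*z^2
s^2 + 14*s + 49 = (s + 7)^2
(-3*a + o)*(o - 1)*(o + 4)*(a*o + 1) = -3*a^2*o^3 - 9*a^2*o^2 + 12*a^2*o + a*o^4 + 3*a*o^3 - 7*a*o^2 - 9*a*o + 12*a + o^3 + 3*o^2 - 4*o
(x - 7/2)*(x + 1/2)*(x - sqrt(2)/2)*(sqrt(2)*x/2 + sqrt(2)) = sqrt(2)*x^4/2 - sqrt(2)*x^3/2 - x^3/2 - 31*sqrt(2)*x^2/8 + x^2/2 - 7*sqrt(2)*x/4 + 31*x/8 + 7/4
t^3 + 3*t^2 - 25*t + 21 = (t - 3)*(t - 1)*(t + 7)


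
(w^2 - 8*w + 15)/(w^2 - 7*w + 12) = (w - 5)/(w - 4)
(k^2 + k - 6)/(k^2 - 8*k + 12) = (k + 3)/(k - 6)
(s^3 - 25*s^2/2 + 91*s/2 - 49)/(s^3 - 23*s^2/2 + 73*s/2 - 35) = (2*s - 7)/(2*s - 5)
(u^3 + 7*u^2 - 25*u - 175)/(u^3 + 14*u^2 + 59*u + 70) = (u - 5)/(u + 2)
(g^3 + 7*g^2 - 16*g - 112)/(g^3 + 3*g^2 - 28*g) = (g + 4)/g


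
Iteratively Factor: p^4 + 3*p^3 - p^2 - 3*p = (p + 3)*(p^3 - p) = p*(p + 3)*(p^2 - 1) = p*(p + 1)*(p + 3)*(p - 1)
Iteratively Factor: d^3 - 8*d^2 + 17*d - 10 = (d - 5)*(d^2 - 3*d + 2) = (d - 5)*(d - 1)*(d - 2)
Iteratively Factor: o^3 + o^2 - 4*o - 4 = (o + 2)*(o^2 - o - 2) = (o + 1)*(o + 2)*(o - 2)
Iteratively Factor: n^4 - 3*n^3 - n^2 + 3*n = (n - 1)*(n^3 - 2*n^2 - 3*n) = (n - 3)*(n - 1)*(n^2 + n) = (n - 3)*(n - 1)*(n + 1)*(n)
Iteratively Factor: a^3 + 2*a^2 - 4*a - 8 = (a + 2)*(a^2 - 4) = (a + 2)^2*(a - 2)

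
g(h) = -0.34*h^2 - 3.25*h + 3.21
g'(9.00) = -9.37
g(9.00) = -53.58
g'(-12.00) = 4.91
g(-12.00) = -6.75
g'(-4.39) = -0.26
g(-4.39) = 10.92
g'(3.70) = -5.77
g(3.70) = -13.47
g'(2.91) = -5.23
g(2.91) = -9.13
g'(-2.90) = -1.28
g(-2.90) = 9.78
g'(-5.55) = 0.52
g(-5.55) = 10.77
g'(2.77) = -5.13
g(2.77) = -8.40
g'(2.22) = -4.76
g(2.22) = -5.68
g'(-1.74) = -2.07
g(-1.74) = 7.84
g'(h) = -0.68*h - 3.25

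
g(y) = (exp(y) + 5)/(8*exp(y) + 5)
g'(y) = -8*(exp(y) + 5)*exp(y)/(8*exp(y) + 5)^2 + exp(y)/(8*exp(y) + 5) = -35*exp(y)/(8*exp(y) + 5)^2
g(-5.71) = 1.00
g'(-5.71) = -0.00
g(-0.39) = 0.55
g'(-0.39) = -0.22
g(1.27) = 0.26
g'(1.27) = -0.11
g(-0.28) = 0.52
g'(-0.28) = -0.22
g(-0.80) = 0.63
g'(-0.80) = -0.21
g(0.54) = 0.36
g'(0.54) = -0.17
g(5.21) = 0.13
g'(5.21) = -0.00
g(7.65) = 0.13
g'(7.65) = -0.00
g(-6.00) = 1.00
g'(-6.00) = 0.00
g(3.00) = 0.15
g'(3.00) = -0.03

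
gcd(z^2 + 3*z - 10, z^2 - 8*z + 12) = z - 2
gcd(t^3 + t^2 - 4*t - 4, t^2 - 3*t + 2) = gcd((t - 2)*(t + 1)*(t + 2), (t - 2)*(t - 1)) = t - 2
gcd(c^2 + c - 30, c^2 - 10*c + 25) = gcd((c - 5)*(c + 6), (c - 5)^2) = c - 5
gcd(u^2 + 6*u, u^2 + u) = u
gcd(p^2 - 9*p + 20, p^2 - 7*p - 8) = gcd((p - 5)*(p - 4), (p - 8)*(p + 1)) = 1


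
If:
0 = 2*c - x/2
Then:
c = x/4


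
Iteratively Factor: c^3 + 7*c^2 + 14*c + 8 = (c + 1)*(c^2 + 6*c + 8) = (c + 1)*(c + 2)*(c + 4)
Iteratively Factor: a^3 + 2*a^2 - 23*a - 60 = (a - 5)*(a^2 + 7*a + 12) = (a - 5)*(a + 4)*(a + 3)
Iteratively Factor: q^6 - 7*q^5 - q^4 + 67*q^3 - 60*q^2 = (q - 1)*(q^5 - 6*q^4 - 7*q^3 + 60*q^2) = (q - 5)*(q - 1)*(q^4 - q^3 - 12*q^2) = q*(q - 5)*(q - 1)*(q^3 - q^2 - 12*q) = q*(q - 5)*(q - 1)*(q + 3)*(q^2 - 4*q) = q*(q - 5)*(q - 4)*(q - 1)*(q + 3)*(q)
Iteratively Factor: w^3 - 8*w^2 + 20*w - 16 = (w - 4)*(w^2 - 4*w + 4) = (w - 4)*(w - 2)*(w - 2)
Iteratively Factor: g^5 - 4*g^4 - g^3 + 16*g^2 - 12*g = (g)*(g^4 - 4*g^3 - g^2 + 16*g - 12) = g*(g - 3)*(g^3 - g^2 - 4*g + 4) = g*(g - 3)*(g - 2)*(g^2 + g - 2) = g*(g - 3)*(g - 2)*(g - 1)*(g + 2)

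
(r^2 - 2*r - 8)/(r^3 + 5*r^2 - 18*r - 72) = (r + 2)/(r^2 + 9*r + 18)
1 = 1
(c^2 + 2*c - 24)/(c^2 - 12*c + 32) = (c + 6)/(c - 8)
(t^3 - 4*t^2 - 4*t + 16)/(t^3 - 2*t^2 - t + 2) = (t^2 - 2*t - 8)/(t^2 - 1)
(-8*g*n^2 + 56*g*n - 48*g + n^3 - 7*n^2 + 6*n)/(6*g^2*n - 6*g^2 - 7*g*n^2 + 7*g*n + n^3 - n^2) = (-8*g*n + 48*g + n^2 - 6*n)/(6*g^2 - 7*g*n + n^2)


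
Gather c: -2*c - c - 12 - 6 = -3*c - 18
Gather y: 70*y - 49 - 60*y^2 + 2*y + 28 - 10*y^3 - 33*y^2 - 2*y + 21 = -10*y^3 - 93*y^2 + 70*y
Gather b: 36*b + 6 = 36*b + 6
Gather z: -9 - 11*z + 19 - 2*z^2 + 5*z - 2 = -2*z^2 - 6*z + 8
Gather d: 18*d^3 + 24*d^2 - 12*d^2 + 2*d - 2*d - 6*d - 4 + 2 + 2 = 18*d^3 + 12*d^2 - 6*d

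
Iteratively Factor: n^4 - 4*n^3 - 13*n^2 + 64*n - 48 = (n + 4)*(n^3 - 8*n^2 + 19*n - 12) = (n - 1)*(n + 4)*(n^2 - 7*n + 12) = (n - 4)*(n - 1)*(n + 4)*(n - 3)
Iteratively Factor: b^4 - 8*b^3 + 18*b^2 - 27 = (b - 3)*(b^3 - 5*b^2 + 3*b + 9) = (b - 3)^2*(b^2 - 2*b - 3) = (b - 3)^2*(b + 1)*(b - 3)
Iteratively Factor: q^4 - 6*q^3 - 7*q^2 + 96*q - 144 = (q + 4)*(q^3 - 10*q^2 + 33*q - 36) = (q - 3)*(q + 4)*(q^2 - 7*q + 12) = (q - 4)*(q - 3)*(q + 4)*(q - 3)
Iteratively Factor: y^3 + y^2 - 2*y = (y + 2)*(y^2 - y) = (y - 1)*(y + 2)*(y)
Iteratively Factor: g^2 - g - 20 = (g - 5)*(g + 4)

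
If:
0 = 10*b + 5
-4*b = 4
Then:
No Solution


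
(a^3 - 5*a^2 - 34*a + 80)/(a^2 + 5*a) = a - 10 + 16/a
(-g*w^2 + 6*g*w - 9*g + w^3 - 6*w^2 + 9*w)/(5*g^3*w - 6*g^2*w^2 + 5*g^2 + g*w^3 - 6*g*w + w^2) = (w^2 - 6*w + 9)/(-5*g^2*w + g*w^2 - 5*g + w)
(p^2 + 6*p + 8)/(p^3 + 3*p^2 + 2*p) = (p + 4)/(p*(p + 1))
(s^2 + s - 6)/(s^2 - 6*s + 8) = (s + 3)/(s - 4)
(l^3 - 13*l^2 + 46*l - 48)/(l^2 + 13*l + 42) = (l^3 - 13*l^2 + 46*l - 48)/(l^2 + 13*l + 42)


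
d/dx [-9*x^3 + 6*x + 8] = 6 - 27*x^2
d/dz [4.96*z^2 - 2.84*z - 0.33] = 9.92*z - 2.84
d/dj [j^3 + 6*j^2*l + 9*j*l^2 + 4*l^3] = 3*j^2 + 12*j*l + 9*l^2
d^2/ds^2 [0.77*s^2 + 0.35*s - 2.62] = 1.54000000000000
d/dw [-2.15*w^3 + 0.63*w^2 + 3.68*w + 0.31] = -6.45*w^2 + 1.26*w + 3.68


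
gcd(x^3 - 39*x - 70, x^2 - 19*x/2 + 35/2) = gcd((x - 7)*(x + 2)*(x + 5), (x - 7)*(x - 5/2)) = x - 7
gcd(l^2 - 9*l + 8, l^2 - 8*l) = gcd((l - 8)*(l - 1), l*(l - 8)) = l - 8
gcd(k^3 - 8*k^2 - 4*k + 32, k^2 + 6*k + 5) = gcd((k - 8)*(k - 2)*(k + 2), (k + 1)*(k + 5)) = 1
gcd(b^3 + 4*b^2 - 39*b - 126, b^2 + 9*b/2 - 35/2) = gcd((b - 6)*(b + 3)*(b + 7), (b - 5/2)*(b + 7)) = b + 7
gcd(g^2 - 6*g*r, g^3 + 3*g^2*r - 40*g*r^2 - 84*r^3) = -g + 6*r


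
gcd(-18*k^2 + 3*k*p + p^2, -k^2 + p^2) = 1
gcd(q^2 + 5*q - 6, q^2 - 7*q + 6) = q - 1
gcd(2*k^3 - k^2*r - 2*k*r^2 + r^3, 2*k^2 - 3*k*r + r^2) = 2*k^2 - 3*k*r + r^2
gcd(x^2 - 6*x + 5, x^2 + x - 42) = 1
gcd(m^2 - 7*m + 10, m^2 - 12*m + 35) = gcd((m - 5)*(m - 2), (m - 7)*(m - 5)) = m - 5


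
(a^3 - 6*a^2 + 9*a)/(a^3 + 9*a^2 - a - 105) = a*(a - 3)/(a^2 + 12*a + 35)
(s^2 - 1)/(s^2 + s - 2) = (s + 1)/(s + 2)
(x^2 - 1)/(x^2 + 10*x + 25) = (x^2 - 1)/(x^2 + 10*x + 25)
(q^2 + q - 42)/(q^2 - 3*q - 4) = (-q^2 - q + 42)/(-q^2 + 3*q + 4)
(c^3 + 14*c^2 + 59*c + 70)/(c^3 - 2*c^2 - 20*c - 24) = (c^2 + 12*c + 35)/(c^2 - 4*c - 12)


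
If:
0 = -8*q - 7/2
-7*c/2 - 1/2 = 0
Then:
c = -1/7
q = -7/16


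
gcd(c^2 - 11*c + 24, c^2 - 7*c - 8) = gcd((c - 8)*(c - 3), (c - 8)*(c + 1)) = c - 8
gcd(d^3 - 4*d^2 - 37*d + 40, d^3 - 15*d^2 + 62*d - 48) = d^2 - 9*d + 8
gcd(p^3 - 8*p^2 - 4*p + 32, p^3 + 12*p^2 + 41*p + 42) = p + 2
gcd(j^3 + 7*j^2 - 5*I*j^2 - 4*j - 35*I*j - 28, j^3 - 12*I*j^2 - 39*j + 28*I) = j^2 - 5*I*j - 4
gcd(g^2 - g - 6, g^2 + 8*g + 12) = g + 2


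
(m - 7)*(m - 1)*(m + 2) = m^3 - 6*m^2 - 9*m + 14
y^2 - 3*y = y*(y - 3)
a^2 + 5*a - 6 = (a - 1)*(a + 6)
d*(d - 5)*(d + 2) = d^3 - 3*d^2 - 10*d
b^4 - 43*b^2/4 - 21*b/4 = b*(b - 7/2)*(b + 1/2)*(b + 3)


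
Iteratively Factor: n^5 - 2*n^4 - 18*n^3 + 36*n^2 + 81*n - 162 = (n - 3)*(n^4 + n^3 - 15*n^2 - 9*n + 54) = (n - 3)*(n + 3)*(n^3 - 2*n^2 - 9*n + 18) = (n - 3)*(n - 2)*(n + 3)*(n^2 - 9) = (n - 3)^2*(n - 2)*(n + 3)*(n + 3)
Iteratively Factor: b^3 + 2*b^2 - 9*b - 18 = (b + 3)*(b^2 - b - 6) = (b + 2)*(b + 3)*(b - 3)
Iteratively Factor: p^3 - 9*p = (p)*(p^2 - 9) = p*(p + 3)*(p - 3)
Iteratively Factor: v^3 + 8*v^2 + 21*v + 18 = (v + 2)*(v^2 + 6*v + 9) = (v + 2)*(v + 3)*(v + 3)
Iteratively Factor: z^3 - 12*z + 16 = (z - 2)*(z^2 + 2*z - 8) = (z - 2)*(z + 4)*(z - 2)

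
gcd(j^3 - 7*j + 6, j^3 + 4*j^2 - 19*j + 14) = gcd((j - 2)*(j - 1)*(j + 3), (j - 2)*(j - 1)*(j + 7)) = j^2 - 3*j + 2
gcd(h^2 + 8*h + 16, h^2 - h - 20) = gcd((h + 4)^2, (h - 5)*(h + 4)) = h + 4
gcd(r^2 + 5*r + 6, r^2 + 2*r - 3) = r + 3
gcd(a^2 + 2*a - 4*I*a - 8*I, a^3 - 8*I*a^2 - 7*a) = 1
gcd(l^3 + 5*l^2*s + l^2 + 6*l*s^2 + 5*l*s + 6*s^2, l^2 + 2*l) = 1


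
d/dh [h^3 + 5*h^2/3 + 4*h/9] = 3*h^2 + 10*h/3 + 4/9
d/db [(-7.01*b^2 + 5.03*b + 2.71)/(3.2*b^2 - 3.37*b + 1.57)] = (7.5277*b^2 - 39.3554*b + 17.0298)/(10.24*b^4 - 21.568*b^3 + 21.4049*b^2 - 10.5818*b + 2.4649)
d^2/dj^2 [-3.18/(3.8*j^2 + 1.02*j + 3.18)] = (91.8384*j^2 + 24.65136*j - 3.18*(7.6*j + 1.02)*(15.2*j + 2.04) + 76.85424)/(3.8*j^2 + 1.02*j + 3.18)^3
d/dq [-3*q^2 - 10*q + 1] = -6*q - 10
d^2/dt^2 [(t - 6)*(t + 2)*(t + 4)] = 6*t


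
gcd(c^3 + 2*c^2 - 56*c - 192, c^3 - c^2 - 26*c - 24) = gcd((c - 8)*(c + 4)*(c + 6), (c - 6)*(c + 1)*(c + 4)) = c + 4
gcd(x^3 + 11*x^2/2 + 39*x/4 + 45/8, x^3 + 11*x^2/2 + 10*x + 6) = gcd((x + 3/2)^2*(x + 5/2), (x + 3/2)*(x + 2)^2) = x + 3/2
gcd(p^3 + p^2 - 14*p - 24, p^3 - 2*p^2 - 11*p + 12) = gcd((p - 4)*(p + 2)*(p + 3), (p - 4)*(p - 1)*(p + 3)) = p^2 - p - 12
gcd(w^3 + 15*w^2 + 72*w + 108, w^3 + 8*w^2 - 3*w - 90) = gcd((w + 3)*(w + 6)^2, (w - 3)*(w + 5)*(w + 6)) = w + 6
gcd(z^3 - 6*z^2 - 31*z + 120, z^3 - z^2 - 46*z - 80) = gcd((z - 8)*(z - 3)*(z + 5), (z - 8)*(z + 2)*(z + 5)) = z^2 - 3*z - 40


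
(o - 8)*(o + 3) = o^2 - 5*o - 24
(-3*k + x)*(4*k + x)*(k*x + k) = -12*k^3*x - 12*k^3 + k^2*x^2 + k^2*x + k*x^3 + k*x^2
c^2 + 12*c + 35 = (c + 5)*(c + 7)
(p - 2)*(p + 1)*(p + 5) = p^3 + 4*p^2 - 7*p - 10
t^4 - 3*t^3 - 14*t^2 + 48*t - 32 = (t - 4)*(t - 2)*(t - 1)*(t + 4)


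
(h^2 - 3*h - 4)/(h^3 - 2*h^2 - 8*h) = (h + 1)/(h*(h + 2))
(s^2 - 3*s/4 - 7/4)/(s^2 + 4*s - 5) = (4*s^2 - 3*s - 7)/(4*(s^2 + 4*s - 5))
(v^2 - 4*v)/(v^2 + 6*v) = (v - 4)/(v + 6)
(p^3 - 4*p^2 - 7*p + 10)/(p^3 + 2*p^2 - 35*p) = (p^2 + p - 2)/(p*(p + 7))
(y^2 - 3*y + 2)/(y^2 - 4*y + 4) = (y - 1)/(y - 2)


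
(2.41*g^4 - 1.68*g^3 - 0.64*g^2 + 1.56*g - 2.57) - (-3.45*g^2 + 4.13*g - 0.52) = 2.41*g^4 - 1.68*g^3 + 2.81*g^2 - 2.57*g - 2.05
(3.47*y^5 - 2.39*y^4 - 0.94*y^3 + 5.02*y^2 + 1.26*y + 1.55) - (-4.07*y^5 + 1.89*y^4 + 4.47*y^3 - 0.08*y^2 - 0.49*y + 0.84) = 7.54*y^5 - 4.28*y^4 - 5.41*y^3 + 5.1*y^2 + 1.75*y + 0.71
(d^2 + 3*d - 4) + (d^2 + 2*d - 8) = 2*d^2 + 5*d - 12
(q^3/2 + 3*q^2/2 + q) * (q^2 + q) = q^5/2 + 2*q^4 + 5*q^3/2 + q^2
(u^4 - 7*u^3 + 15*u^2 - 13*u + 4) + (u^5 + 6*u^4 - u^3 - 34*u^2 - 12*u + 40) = u^5 + 7*u^4 - 8*u^3 - 19*u^2 - 25*u + 44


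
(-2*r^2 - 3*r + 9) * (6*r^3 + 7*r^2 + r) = -12*r^5 - 32*r^4 + 31*r^3 + 60*r^2 + 9*r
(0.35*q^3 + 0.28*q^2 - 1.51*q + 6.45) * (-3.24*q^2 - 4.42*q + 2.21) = -1.134*q^5 - 2.4542*q^4 + 4.4283*q^3 - 13.605*q^2 - 31.8461*q + 14.2545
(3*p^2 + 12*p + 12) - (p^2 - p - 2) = 2*p^2 + 13*p + 14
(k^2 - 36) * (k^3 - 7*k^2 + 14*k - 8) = k^5 - 7*k^4 - 22*k^3 + 244*k^2 - 504*k + 288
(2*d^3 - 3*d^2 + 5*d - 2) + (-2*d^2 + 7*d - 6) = 2*d^3 - 5*d^2 + 12*d - 8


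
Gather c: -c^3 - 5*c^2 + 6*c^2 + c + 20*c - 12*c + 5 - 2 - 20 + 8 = -c^3 + c^2 + 9*c - 9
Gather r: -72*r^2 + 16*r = -72*r^2 + 16*r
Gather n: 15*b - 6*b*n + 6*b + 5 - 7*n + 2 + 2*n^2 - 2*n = 21*b + 2*n^2 + n*(-6*b - 9) + 7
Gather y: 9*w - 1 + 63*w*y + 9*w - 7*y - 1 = 18*w + y*(63*w - 7) - 2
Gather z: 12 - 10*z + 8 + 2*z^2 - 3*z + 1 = 2*z^2 - 13*z + 21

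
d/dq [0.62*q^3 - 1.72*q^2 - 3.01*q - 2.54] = 1.86*q^2 - 3.44*q - 3.01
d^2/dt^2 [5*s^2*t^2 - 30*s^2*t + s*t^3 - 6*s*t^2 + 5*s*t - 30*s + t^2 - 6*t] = 10*s^2 + 6*s*t - 12*s + 2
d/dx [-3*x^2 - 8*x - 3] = -6*x - 8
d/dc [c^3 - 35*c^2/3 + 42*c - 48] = 3*c^2 - 70*c/3 + 42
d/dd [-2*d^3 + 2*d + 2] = 2 - 6*d^2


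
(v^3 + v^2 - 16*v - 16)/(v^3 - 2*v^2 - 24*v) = (v^2 - 3*v - 4)/(v*(v - 6))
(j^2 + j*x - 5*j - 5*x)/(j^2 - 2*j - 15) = (j + x)/(j + 3)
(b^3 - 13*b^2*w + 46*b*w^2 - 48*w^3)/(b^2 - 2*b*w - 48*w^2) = (b^2 - 5*b*w + 6*w^2)/(b + 6*w)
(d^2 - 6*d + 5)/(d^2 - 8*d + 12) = (d^2 - 6*d + 5)/(d^2 - 8*d + 12)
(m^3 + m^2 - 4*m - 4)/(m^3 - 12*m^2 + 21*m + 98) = (m^2 - m - 2)/(m^2 - 14*m + 49)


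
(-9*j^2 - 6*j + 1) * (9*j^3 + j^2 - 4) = -81*j^5 - 63*j^4 + 3*j^3 + 37*j^2 + 24*j - 4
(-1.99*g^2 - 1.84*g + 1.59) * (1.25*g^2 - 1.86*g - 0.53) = -2.4875*g^4 + 1.4014*g^3 + 6.4646*g^2 - 1.9822*g - 0.8427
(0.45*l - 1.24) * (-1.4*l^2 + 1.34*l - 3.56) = -0.63*l^3 + 2.339*l^2 - 3.2636*l + 4.4144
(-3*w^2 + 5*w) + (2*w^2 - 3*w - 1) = -w^2 + 2*w - 1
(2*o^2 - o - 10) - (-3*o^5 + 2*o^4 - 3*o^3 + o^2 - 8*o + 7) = 3*o^5 - 2*o^4 + 3*o^3 + o^2 + 7*o - 17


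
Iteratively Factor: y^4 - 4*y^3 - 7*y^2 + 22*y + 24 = (y + 1)*(y^3 - 5*y^2 - 2*y + 24) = (y - 3)*(y + 1)*(y^2 - 2*y - 8) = (y - 4)*(y - 3)*(y + 1)*(y + 2)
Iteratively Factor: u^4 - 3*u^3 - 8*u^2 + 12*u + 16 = (u + 1)*(u^3 - 4*u^2 - 4*u + 16) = (u - 2)*(u + 1)*(u^2 - 2*u - 8) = (u - 2)*(u + 1)*(u + 2)*(u - 4)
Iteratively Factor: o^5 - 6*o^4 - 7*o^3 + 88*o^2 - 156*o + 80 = (o - 1)*(o^4 - 5*o^3 - 12*o^2 + 76*o - 80) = (o - 2)*(o - 1)*(o^3 - 3*o^2 - 18*o + 40) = (o - 2)*(o - 1)*(o + 4)*(o^2 - 7*o + 10) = (o - 2)^2*(o - 1)*(o + 4)*(o - 5)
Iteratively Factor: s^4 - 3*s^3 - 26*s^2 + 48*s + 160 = (s - 4)*(s^3 + s^2 - 22*s - 40) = (s - 4)*(s + 4)*(s^2 - 3*s - 10) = (s - 4)*(s + 2)*(s + 4)*(s - 5)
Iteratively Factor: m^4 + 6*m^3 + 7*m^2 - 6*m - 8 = (m + 1)*(m^3 + 5*m^2 + 2*m - 8) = (m + 1)*(m + 4)*(m^2 + m - 2) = (m - 1)*(m + 1)*(m + 4)*(m + 2)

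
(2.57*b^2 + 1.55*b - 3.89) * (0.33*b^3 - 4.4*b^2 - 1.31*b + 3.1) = 0.8481*b^5 - 10.7965*b^4 - 11.4704*b^3 + 23.0525*b^2 + 9.9009*b - 12.059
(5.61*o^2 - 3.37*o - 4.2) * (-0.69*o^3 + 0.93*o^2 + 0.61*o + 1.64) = -3.8709*o^5 + 7.5426*o^4 + 3.186*o^3 + 3.2387*o^2 - 8.0888*o - 6.888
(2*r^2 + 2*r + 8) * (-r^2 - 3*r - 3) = -2*r^4 - 8*r^3 - 20*r^2 - 30*r - 24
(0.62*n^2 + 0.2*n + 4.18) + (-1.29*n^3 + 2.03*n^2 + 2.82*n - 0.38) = -1.29*n^3 + 2.65*n^2 + 3.02*n + 3.8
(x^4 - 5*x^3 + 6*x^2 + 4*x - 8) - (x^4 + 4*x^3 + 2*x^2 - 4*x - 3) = -9*x^3 + 4*x^2 + 8*x - 5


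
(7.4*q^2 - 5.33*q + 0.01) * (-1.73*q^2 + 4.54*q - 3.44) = -12.802*q^4 + 42.8169*q^3 - 49.6715*q^2 + 18.3806*q - 0.0344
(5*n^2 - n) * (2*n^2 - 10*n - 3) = 10*n^4 - 52*n^3 - 5*n^2 + 3*n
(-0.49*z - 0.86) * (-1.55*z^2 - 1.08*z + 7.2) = 0.7595*z^3 + 1.8622*z^2 - 2.5992*z - 6.192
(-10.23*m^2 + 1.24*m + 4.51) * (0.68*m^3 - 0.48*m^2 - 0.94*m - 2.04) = -6.9564*m^5 + 5.7536*m^4 + 12.0878*m^3 + 17.5388*m^2 - 6.769*m - 9.2004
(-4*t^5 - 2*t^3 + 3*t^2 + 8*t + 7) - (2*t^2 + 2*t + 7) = -4*t^5 - 2*t^3 + t^2 + 6*t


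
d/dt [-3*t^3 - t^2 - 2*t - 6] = -9*t^2 - 2*t - 2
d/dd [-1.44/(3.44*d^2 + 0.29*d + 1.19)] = (9.9072*d + 0.4176)/(3.44*d^2 + 0.29*d + 1.19)^2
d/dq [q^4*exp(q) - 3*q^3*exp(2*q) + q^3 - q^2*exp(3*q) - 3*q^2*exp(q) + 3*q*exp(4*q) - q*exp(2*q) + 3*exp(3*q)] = q^4*exp(q) - 6*q^3*exp(2*q) + 4*q^3*exp(q) - 3*q^2*exp(3*q) - 9*q^2*exp(2*q) - 3*q^2*exp(q) + 3*q^2 + 12*q*exp(4*q) - 2*q*exp(3*q) - 2*q*exp(2*q) - 6*q*exp(q) + 3*exp(4*q) + 9*exp(3*q) - exp(2*q)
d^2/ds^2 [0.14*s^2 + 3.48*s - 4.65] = 0.280000000000000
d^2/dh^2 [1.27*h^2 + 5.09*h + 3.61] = 2.54000000000000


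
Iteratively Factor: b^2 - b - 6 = (b + 2)*(b - 3)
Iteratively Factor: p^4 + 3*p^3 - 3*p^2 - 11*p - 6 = (p - 2)*(p^3 + 5*p^2 + 7*p + 3) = (p - 2)*(p + 1)*(p^2 + 4*p + 3) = (p - 2)*(p + 1)^2*(p + 3)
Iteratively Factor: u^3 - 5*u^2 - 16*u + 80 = (u + 4)*(u^2 - 9*u + 20) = (u - 5)*(u + 4)*(u - 4)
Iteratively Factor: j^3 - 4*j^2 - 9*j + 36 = (j - 3)*(j^2 - j - 12) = (j - 3)*(j + 3)*(j - 4)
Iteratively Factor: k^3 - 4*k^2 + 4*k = (k - 2)*(k^2 - 2*k) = (k - 2)^2*(k)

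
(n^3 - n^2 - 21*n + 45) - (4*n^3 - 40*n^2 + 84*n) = -3*n^3 + 39*n^2 - 105*n + 45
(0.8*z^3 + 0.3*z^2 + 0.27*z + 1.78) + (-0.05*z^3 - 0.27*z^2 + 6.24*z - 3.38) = 0.75*z^3 + 0.03*z^2 + 6.51*z - 1.6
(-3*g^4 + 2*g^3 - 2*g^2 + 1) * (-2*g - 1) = 6*g^5 - g^4 + 2*g^3 + 2*g^2 - 2*g - 1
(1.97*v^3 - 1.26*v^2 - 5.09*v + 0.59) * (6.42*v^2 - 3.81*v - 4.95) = 12.6474*v^5 - 15.5949*v^4 - 37.6287*v^3 + 29.4177*v^2 + 22.9476*v - 2.9205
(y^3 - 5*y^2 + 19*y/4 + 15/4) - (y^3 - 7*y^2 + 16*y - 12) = 2*y^2 - 45*y/4 + 63/4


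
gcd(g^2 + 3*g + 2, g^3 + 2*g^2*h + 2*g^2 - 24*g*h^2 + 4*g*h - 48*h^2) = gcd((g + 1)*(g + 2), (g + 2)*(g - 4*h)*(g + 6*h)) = g + 2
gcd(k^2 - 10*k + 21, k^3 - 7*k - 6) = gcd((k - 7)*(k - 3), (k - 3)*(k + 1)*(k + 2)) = k - 3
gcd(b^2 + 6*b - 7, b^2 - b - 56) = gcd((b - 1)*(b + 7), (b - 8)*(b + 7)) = b + 7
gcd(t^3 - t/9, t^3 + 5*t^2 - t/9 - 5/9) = t^2 - 1/9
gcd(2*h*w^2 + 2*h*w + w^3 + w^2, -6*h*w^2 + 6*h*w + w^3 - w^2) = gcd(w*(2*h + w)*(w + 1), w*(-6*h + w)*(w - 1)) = w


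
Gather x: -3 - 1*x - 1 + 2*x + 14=x + 10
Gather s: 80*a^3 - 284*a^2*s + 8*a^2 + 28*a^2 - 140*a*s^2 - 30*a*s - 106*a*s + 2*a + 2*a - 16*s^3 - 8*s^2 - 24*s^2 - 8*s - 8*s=80*a^3 + 36*a^2 + 4*a - 16*s^3 + s^2*(-140*a - 32) + s*(-284*a^2 - 136*a - 16)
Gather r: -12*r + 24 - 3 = 21 - 12*r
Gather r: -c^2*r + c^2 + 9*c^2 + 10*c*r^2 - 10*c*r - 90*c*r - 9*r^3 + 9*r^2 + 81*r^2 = 10*c^2 - 9*r^3 + r^2*(10*c + 90) + r*(-c^2 - 100*c)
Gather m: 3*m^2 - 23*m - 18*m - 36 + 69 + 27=3*m^2 - 41*m + 60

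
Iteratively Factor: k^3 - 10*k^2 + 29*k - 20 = (k - 4)*(k^2 - 6*k + 5) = (k - 4)*(k - 1)*(k - 5)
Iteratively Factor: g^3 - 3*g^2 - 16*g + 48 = (g + 4)*(g^2 - 7*g + 12) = (g - 4)*(g + 4)*(g - 3)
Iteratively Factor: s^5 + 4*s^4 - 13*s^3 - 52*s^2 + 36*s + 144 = (s + 3)*(s^4 + s^3 - 16*s^2 - 4*s + 48) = (s - 3)*(s + 3)*(s^3 + 4*s^2 - 4*s - 16) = (s - 3)*(s - 2)*(s + 3)*(s^2 + 6*s + 8) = (s - 3)*(s - 2)*(s + 3)*(s + 4)*(s + 2)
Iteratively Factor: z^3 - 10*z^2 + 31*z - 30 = (z - 5)*(z^2 - 5*z + 6) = (z - 5)*(z - 3)*(z - 2)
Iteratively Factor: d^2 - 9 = (d + 3)*(d - 3)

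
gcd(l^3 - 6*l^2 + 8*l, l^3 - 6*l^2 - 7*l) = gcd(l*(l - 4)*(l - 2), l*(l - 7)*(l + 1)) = l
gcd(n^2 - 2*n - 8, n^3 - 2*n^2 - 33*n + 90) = 1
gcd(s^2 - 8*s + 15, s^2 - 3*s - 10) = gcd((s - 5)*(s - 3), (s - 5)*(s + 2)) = s - 5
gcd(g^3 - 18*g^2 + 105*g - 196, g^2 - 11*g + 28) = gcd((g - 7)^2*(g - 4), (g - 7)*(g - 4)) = g^2 - 11*g + 28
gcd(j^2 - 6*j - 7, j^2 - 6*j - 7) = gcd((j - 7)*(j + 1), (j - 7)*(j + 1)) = j^2 - 6*j - 7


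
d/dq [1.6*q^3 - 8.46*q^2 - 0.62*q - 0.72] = 4.8*q^2 - 16.92*q - 0.62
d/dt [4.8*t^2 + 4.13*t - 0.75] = 9.6*t + 4.13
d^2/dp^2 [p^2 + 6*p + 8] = 2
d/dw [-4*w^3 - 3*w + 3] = -12*w^2 - 3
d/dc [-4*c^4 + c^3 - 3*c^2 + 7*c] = -16*c^3 + 3*c^2 - 6*c + 7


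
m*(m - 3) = m^2 - 3*m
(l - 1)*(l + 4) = l^2 + 3*l - 4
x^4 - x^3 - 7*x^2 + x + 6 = (x - 3)*(x - 1)*(x + 1)*(x + 2)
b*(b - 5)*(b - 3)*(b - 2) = b^4 - 10*b^3 + 31*b^2 - 30*b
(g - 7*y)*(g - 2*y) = g^2 - 9*g*y + 14*y^2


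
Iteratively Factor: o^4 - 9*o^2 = (o - 3)*(o^3 + 3*o^2) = (o - 3)*(o + 3)*(o^2) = o*(o - 3)*(o + 3)*(o)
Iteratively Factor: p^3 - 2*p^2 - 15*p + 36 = (p - 3)*(p^2 + p - 12) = (p - 3)*(p + 4)*(p - 3)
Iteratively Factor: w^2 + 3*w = (w)*(w + 3)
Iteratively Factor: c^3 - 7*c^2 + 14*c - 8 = (c - 2)*(c^2 - 5*c + 4) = (c - 4)*(c - 2)*(c - 1)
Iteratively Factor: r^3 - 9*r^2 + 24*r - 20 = (r - 2)*(r^2 - 7*r + 10) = (r - 2)^2*(r - 5)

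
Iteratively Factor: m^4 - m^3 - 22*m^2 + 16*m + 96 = (m + 2)*(m^3 - 3*m^2 - 16*m + 48) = (m - 4)*(m + 2)*(m^2 + m - 12) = (m - 4)*(m - 3)*(m + 2)*(m + 4)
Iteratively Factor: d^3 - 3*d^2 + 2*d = (d - 2)*(d^2 - d) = (d - 2)*(d - 1)*(d)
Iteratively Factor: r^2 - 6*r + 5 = (r - 1)*(r - 5)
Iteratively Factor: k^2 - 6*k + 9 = (k - 3)*(k - 3)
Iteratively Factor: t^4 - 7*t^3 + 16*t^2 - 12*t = (t - 3)*(t^3 - 4*t^2 + 4*t) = (t - 3)*(t - 2)*(t^2 - 2*t) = t*(t - 3)*(t - 2)*(t - 2)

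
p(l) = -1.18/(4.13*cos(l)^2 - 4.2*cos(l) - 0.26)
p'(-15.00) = -0.28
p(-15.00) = -0.22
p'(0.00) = 0.00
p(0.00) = 3.58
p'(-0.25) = 5.43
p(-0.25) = 2.61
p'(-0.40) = 4.01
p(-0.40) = 1.89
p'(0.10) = -3.86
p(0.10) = 3.37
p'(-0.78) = 1.03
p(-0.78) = 1.02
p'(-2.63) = -0.15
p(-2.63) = -0.18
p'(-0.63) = 1.88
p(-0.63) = 1.23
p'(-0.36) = 4.47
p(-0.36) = 2.06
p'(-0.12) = 4.39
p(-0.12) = 3.29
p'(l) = -1.18*(8.26*sin(l)*cos(l) - 4.2*sin(l))/(4.13*cos(l)^2 - 4.2*cos(l) - 0.26)^2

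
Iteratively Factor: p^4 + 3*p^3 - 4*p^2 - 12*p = (p + 3)*(p^3 - 4*p) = p*(p + 3)*(p^2 - 4) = p*(p + 2)*(p + 3)*(p - 2)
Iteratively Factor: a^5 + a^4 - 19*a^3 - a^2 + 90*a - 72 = (a - 3)*(a^4 + 4*a^3 - 7*a^2 - 22*a + 24) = (a - 3)*(a - 2)*(a^3 + 6*a^2 + 5*a - 12) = (a - 3)*(a - 2)*(a + 3)*(a^2 + 3*a - 4) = (a - 3)*(a - 2)*(a - 1)*(a + 3)*(a + 4)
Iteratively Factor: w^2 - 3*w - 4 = (w + 1)*(w - 4)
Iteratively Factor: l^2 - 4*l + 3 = (l - 1)*(l - 3)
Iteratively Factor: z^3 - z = (z + 1)*(z^2 - z) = z*(z + 1)*(z - 1)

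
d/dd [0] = 0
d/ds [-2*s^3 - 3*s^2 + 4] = 6*s*(-s - 1)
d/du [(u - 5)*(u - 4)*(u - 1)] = 3*u^2 - 20*u + 29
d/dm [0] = 0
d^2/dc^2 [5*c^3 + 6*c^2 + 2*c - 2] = 30*c + 12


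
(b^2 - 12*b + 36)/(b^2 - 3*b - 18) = (b - 6)/(b + 3)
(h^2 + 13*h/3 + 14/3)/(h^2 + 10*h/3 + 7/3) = (h + 2)/(h + 1)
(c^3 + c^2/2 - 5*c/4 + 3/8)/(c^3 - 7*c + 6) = (8*c^3 + 4*c^2 - 10*c + 3)/(8*(c^3 - 7*c + 6))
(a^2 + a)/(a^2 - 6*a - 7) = a/(a - 7)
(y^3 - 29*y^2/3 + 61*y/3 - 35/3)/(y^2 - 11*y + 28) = (3*y^2 - 8*y + 5)/(3*(y - 4))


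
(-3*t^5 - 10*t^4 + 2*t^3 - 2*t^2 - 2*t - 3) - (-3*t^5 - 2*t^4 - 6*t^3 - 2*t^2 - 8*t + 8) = -8*t^4 + 8*t^3 + 6*t - 11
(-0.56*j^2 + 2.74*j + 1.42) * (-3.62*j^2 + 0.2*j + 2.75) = 2.0272*j^4 - 10.0308*j^3 - 6.1324*j^2 + 7.819*j + 3.905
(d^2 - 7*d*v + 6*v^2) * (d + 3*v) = d^3 - 4*d^2*v - 15*d*v^2 + 18*v^3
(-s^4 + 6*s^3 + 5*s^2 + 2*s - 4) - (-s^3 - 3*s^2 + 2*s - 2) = -s^4 + 7*s^3 + 8*s^2 - 2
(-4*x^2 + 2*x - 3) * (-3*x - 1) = 12*x^3 - 2*x^2 + 7*x + 3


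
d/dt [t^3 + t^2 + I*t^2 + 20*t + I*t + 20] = 3*t^2 + 2*t*(1 + I) + 20 + I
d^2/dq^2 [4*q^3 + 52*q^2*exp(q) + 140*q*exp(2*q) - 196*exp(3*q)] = 52*q^2*exp(q) + 560*q*exp(2*q) + 208*q*exp(q) + 24*q - 1764*exp(3*q) + 560*exp(2*q) + 104*exp(q)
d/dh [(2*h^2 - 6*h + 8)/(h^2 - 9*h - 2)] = 12*(-h^2 - 2*h + 7)/(h^4 - 18*h^3 + 77*h^2 + 36*h + 4)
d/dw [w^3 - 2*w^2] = w*(3*w - 4)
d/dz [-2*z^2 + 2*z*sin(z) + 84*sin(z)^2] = 2*z*cos(z) - 4*z + 2*sin(z) + 84*sin(2*z)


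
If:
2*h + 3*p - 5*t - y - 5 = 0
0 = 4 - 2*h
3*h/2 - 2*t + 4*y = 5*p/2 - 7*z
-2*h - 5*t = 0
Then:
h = 2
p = -14*z/19 - 166/95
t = -4/5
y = -42*z/19 - 213/95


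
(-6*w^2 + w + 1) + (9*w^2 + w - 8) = 3*w^2 + 2*w - 7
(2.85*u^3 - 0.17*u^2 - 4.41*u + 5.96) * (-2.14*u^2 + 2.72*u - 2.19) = -6.099*u^5 + 8.1158*u^4 + 2.7335*u^3 - 24.3773*u^2 + 25.8691*u - 13.0524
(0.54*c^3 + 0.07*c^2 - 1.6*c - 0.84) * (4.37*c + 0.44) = 2.3598*c^4 + 0.5435*c^3 - 6.9612*c^2 - 4.3748*c - 0.3696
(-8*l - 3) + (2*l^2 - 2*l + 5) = 2*l^2 - 10*l + 2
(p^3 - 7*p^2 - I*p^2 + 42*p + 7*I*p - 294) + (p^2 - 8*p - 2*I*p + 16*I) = p^3 - 6*p^2 - I*p^2 + 34*p + 5*I*p - 294 + 16*I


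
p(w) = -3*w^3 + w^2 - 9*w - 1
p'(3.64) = -120.97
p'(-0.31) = -10.48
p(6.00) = -667.00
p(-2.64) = 84.93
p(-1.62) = 28.96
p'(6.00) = -321.00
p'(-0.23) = -9.94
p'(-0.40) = -11.24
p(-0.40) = 2.95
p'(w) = -9*w^2 + 2*w - 9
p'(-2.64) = -77.01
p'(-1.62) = -35.86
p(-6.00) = 737.00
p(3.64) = -165.20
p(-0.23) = 1.16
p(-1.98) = 44.03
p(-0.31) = 1.98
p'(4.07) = -149.94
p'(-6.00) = -345.00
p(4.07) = -223.32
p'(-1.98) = -48.24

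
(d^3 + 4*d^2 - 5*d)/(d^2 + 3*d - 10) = d*(d - 1)/(d - 2)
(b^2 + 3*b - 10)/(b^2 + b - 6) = (b + 5)/(b + 3)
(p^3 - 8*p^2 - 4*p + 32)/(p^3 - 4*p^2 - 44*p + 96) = (p + 2)/(p + 6)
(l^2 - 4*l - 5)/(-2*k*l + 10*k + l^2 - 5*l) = (-l - 1)/(2*k - l)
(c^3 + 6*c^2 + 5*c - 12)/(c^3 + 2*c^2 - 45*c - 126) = (c^2 + 3*c - 4)/(c^2 - c - 42)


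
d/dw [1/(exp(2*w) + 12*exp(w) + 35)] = 2*(-exp(w) - 6)*exp(w)/(exp(2*w) + 12*exp(w) + 35)^2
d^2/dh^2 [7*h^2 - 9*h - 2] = 14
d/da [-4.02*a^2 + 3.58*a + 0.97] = 3.58 - 8.04*a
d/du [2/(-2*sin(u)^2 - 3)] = 4*sin(2*u)/(4 - cos(2*u))^2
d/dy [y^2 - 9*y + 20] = 2*y - 9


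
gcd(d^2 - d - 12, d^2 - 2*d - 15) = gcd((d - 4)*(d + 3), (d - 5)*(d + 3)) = d + 3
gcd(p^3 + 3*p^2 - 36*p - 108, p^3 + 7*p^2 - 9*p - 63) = p + 3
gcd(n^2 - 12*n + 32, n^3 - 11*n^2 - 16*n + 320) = n - 8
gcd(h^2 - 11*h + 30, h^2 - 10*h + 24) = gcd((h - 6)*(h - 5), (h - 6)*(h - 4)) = h - 6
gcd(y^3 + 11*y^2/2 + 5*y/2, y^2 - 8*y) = y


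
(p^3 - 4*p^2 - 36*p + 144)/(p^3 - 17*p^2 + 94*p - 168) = (p + 6)/(p - 7)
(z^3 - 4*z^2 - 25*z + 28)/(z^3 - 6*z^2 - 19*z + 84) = (z - 1)/(z - 3)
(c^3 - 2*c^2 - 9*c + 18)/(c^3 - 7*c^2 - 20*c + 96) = (c^2 + c - 6)/(c^2 - 4*c - 32)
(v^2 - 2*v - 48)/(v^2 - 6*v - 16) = (v + 6)/(v + 2)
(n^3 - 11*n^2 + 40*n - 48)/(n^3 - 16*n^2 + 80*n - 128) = (n - 3)/(n - 8)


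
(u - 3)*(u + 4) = u^2 + u - 12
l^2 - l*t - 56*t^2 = (l - 8*t)*(l + 7*t)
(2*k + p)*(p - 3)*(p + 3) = 2*k*p^2 - 18*k + p^3 - 9*p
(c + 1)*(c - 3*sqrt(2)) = c^2 - 3*sqrt(2)*c + c - 3*sqrt(2)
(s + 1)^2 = s^2 + 2*s + 1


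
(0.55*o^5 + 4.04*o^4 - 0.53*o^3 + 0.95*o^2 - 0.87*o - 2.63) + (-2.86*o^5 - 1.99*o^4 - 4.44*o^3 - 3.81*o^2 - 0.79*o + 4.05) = -2.31*o^5 + 2.05*o^4 - 4.97*o^3 - 2.86*o^2 - 1.66*o + 1.42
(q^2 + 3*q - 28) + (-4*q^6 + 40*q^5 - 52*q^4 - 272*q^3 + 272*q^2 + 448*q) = -4*q^6 + 40*q^5 - 52*q^4 - 272*q^3 + 273*q^2 + 451*q - 28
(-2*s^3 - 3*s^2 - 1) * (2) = -4*s^3 - 6*s^2 - 2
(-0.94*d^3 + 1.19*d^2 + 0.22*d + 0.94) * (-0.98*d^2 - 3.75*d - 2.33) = 0.9212*d^5 + 2.3588*d^4 - 2.4879*d^3 - 4.5189*d^2 - 4.0376*d - 2.1902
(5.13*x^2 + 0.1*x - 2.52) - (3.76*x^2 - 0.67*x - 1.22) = 1.37*x^2 + 0.77*x - 1.3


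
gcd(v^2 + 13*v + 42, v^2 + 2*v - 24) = v + 6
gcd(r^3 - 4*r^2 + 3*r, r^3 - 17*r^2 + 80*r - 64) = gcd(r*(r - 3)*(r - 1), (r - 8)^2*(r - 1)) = r - 1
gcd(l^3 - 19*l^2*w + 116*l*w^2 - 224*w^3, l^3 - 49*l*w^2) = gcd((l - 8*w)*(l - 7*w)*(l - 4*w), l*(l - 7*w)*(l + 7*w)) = -l + 7*w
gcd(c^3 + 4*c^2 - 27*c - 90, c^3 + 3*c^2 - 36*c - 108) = c^2 + 9*c + 18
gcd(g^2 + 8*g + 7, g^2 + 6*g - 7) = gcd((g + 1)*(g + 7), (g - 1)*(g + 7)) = g + 7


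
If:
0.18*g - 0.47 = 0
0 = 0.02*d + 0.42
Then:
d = -21.00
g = 2.61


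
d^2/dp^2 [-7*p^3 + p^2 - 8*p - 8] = 2 - 42*p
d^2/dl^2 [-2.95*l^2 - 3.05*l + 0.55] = -5.90000000000000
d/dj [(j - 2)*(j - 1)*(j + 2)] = 3*j^2 - 2*j - 4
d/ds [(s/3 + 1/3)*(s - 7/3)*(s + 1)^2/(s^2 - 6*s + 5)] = 2*(3*s^5 - 26*s^4 + 18*s^3 + 60*s^2 - 53*s - 66)/(9*(s^4 - 12*s^3 + 46*s^2 - 60*s + 25))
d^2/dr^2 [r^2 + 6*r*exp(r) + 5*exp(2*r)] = 6*r*exp(r) + 20*exp(2*r) + 12*exp(r) + 2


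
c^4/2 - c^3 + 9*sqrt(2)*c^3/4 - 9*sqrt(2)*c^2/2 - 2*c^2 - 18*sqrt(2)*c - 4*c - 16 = (c/2 + 1)*(c - 4)*(c + sqrt(2)/2)*(c + 4*sqrt(2))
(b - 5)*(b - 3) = b^2 - 8*b + 15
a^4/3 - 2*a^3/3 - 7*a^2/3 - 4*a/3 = a*(a/3 + 1/3)*(a - 4)*(a + 1)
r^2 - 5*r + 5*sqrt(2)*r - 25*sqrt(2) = (r - 5)*(r + 5*sqrt(2))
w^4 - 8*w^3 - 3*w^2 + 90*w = w*(w - 6)*(w - 5)*(w + 3)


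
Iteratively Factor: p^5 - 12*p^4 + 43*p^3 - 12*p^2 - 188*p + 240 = (p - 5)*(p^4 - 7*p^3 + 8*p^2 + 28*p - 48) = (p - 5)*(p - 4)*(p^3 - 3*p^2 - 4*p + 12) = (p - 5)*(p - 4)*(p + 2)*(p^2 - 5*p + 6) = (p - 5)*(p - 4)*(p - 2)*(p + 2)*(p - 3)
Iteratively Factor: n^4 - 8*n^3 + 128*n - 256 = (n + 4)*(n^3 - 12*n^2 + 48*n - 64) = (n - 4)*(n + 4)*(n^2 - 8*n + 16) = (n - 4)^2*(n + 4)*(n - 4)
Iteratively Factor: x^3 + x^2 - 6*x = (x + 3)*(x^2 - 2*x) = x*(x + 3)*(x - 2)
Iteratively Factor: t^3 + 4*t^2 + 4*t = (t + 2)*(t^2 + 2*t) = (t + 2)^2*(t)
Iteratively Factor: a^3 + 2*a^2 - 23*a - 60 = (a - 5)*(a^2 + 7*a + 12) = (a - 5)*(a + 4)*(a + 3)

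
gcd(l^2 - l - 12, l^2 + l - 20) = l - 4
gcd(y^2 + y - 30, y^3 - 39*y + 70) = y - 5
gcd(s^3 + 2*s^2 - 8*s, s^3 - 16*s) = s^2 + 4*s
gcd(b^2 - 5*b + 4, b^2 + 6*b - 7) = b - 1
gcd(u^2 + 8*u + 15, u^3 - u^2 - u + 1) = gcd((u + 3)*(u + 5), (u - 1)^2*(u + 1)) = 1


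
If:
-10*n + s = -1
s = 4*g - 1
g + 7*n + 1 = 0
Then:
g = -5/19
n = -2/19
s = -39/19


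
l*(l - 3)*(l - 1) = l^3 - 4*l^2 + 3*l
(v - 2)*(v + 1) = v^2 - v - 2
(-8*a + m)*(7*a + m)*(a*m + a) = -56*a^3*m - 56*a^3 - a^2*m^2 - a^2*m + a*m^3 + a*m^2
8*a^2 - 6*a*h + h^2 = (-4*a + h)*(-2*a + h)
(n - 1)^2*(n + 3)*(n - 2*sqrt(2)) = n^4 - 2*sqrt(2)*n^3 + n^3 - 5*n^2 - 2*sqrt(2)*n^2 + 3*n + 10*sqrt(2)*n - 6*sqrt(2)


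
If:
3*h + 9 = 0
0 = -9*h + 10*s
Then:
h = -3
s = -27/10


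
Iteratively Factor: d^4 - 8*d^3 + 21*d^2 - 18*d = (d - 2)*(d^3 - 6*d^2 + 9*d) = d*(d - 2)*(d^2 - 6*d + 9) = d*(d - 3)*(d - 2)*(d - 3)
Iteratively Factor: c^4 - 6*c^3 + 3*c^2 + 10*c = (c)*(c^3 - 6*c^2 + 3*c + 10) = c*(c - 5)*(c^2 - c - 2) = c*(c - 5)*(c + 1)*(c - 2)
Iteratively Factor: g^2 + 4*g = (g)*(g + 4)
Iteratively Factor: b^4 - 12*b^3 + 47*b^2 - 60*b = (b - 3)*(b^3 - 9*b^2 + 20*b) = b*(b - 3)*(b^2 - 9*b + 20) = b*(b - 4)*(b - 3)*(b - 5)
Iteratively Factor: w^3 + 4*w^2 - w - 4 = (w + 4)*(w^2 - 1) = (w + 1)*(w + 4)*(w - 1)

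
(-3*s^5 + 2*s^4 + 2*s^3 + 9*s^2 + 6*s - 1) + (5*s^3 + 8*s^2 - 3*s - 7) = -3*s^5 + 2*s^4 + 7*s^3 + 17*s^2 + 3*s - 8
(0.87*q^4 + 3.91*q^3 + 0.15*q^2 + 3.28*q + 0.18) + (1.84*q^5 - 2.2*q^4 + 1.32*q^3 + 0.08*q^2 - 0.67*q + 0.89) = 1.84*q^5 - 1.33*q^4 + 5.23*q^3 + 0.23*q^2 + 2.61*q + 1.07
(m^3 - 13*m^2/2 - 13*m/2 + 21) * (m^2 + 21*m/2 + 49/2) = m^5 + 4*m^4 - 201*m^3/4 - 413*m^2/2 + 245*m/4 + 1029/2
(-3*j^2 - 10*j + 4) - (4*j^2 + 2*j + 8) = -7*j^2 - 12*j - 4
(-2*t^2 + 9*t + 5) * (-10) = 20*t^2 - 90*t - 50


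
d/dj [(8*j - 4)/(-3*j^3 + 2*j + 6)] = 4*(-6*j^3 + 4*j + (2*j - 1)*(9*j^2 - 2) + 12)/(-3*j^3 + 2*j + 6)^2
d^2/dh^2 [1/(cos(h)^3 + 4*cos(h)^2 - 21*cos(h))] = ((-81*cos(h) + 32*cos(2*h) + 9*cos(3*h))*(cos(h)^2 + 4*cos(h) - 21)*cos(h)/4 + 2*(3*cos(h)^2 + 8*cos(h) - 21)^2*sin(h)^2)/((cos(h)^2 + 4*cos(h) - 21)^3*cos(h)^3)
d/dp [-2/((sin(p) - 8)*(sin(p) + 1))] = 2*(2*sin(p) - 7)*cos(p)/((sin(p) - 8)^2*(sin(p) + 1)^2)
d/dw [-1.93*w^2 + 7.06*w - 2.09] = 7.06 - 3.86*w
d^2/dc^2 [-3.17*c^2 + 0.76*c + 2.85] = -6.34000000000000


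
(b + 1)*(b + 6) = b^2 + 7*b + 6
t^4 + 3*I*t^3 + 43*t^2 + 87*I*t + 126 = (t - 6*I)*(t - I)*(t + 3*I)*(t + 7*I)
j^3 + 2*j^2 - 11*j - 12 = (j - 3)*(j + 1)*(j + 4)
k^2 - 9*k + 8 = (k - 8)*(k - 1)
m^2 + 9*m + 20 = (m + 4)*(m + 5)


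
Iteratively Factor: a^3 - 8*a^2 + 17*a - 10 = (a - 1)*(a^2 - 7*a + 10) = (a - 2)*(a - 1)*(a - 5)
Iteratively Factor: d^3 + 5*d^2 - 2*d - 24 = (d - 2)*(d^2 + 7*d + 12) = (d - 2)*(d + 3)*(d + 4)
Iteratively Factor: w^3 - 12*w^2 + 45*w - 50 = (w - 5)*(w^2 - 7*w + 10) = (w - 5)^2*(w - 2)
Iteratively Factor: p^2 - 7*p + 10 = (p - 5)*(p - 2)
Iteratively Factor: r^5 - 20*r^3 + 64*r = (r - 2)*(r^4 + 2*r^3 - 16*r^2 - 32*r) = r*(r - 2)*(r^3 + 2*r^2 - 16*r - 32) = r*(r - 2)*(r + 2)*(r^2 - 16) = r*(r - 4)*(r - 2)*(r + 2)*(r + 4)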